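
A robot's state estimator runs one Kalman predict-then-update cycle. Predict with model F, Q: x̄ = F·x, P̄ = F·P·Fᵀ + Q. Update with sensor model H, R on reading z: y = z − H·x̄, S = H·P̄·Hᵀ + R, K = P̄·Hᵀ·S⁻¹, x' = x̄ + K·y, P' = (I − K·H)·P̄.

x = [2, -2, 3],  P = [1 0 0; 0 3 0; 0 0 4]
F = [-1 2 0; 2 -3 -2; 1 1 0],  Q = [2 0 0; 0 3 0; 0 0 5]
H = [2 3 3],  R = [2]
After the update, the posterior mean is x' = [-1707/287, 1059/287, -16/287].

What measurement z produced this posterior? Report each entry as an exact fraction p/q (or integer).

z = [-1]

x̄ = F·x = [-6, 4, 0]
P̄ = F·P·Fᵀ + Q = [15 -20 5; -20 50 -7; 5 -7 9]
S = H·P̄·Hᵀ + R = [287]
K = P̄·Hᵀ·S⁻¹ = [-15/287; 89/287; 16/287]
x' − x̄ = [15/287, -89/287, -16/287] = K·y
y = (KᵀK)⁻¹·Kᵀ·(x' − x̄) = [-1]
z = y + H·x̄ = [-1] + [0] = [-1]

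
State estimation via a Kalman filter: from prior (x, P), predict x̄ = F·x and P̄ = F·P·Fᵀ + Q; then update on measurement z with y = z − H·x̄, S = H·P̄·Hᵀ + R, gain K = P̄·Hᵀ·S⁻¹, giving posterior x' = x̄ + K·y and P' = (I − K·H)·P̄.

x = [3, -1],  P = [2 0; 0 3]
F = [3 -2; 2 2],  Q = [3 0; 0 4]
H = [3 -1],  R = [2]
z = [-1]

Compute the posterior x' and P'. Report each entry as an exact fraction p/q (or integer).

x' = [583/323, 2012/323]
P' = [858/323 2376/323; 2376/323 7176/323]

x̄ = F·x = [11, 4]
P̄ = F·P·Fᵀ + Q = [33 0; 0 24]
y = z − H·x̄ = [-30]
S = H·P̄·Hᵀ + R = [323]
K = P̄·Hᵀ·S⁻¹ = [99/323; -24/323]
x' = x̄ + K·y = [583/323, 2012/323]
P' = (I − K·H)·P̄ = [858/323 2376/323; 2376/323 7176/323]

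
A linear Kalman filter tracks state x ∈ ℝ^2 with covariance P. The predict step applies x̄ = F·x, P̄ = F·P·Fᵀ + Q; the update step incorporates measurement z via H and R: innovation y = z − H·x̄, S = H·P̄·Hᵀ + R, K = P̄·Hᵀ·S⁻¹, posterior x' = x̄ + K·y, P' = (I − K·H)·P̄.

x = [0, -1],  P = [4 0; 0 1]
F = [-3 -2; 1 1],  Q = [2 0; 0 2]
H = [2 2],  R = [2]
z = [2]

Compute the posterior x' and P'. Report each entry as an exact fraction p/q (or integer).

x̄ = F·x = [2, -1]
P̄ = F·P·Fᵀ + Q = [42 -14; -14 7]
y = z − H·x̄ = [0]
S = H·P̄·Hᵀ + R = [86]
K = P̄·Hᵀ·S⁻¹ = [28/43; -7/43]
x' = x̄ + K·y = [2, -1]
P' = (I − K·H)·P̄ = [238/43 -210/43; -210/43 203/43]

x' = [2, -1]
P' = [238/43 -210/43; -210/43 203/43]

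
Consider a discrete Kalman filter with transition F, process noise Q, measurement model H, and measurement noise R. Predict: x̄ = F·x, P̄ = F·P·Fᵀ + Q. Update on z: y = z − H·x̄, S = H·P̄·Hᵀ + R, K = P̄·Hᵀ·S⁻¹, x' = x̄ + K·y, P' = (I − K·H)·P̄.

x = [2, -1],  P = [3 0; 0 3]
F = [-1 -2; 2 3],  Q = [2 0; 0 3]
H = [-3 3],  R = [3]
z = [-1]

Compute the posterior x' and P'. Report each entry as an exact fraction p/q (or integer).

x̄ = F·x = [0, 1]
P̄ = F·P·Fᵀ + Q = [17 -24; -24 42]
y = z − H·x̄ = [-4]
S = H·P̄·Hᵀ + R = [966]
K = P̄·Hᵀ·S⁻¹ = [-41/322; 33/161]
x' = x̄ + K·y = [82/161, 29/161]
P' = (I − K·H)·P̄ = [431/322 195/161; 195/161 228/161]

x' = [82/161, 29/161]
P' = [431/322 195/161; 195/161 228/161]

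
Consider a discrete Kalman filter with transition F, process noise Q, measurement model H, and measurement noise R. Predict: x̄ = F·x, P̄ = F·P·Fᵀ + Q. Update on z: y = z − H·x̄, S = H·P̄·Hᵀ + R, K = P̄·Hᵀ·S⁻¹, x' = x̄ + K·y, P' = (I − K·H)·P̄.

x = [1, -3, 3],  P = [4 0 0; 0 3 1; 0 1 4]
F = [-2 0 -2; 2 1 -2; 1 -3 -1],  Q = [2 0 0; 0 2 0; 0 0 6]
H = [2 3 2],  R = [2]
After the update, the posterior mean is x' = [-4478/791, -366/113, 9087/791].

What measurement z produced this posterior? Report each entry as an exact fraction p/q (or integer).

z = [2]

x̄ = F·x = [-8, -7, 7]
P̄ = F·P·Fᵀ + Q = [34 -2 6; -2 33 12; 6 12 47]
S = H·P̄·Hᵀ + R = [791]
K = P̄·Hᵀ·S⁻¹ = [74/791; 17/113; 142/791]
x' − x̄ = [1850/791, 425/113, 3550/791] = K·y
y = (KᵀK)⁻¹·Kᵀ·(x' − x̄) = [25]
z = y + H·x̄ = [25] + [-23] = [2]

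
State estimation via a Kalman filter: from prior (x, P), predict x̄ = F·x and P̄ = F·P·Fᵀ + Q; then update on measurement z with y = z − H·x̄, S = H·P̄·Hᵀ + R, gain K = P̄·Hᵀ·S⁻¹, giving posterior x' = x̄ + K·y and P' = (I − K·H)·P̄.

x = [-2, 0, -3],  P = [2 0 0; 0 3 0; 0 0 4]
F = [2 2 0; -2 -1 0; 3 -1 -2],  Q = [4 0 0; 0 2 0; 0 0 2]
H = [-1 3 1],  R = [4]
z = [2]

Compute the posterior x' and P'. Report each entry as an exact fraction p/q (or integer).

x̄ = F·x = [-4, 4, 0]
P̄ = F·P·Fᵀ + Q = [24 -14 6; -14 13 -9; 6 -9 39]
y = z − H·x̄ = [-14]
S = H·P̄·Hᵀ + R = [202]
K = P̄·Hᵀ·S⁻¹ = [-30/101; 22/101; 3/101]
x' = x̄ + K·y = [16/101, 96/101, -42/101]
P' = (I − K·H)·P̄ = [624/101 -94/101 786/101; -94/101 345/101 -1041/101; 786/101 -1041/101 3921/101]

x' = [16/101, 96/101, -42/101]
P' = [624/101 -94/101 786/101; -94/101 345/101 -1041/101; 786/101 -1041/101 3921/101]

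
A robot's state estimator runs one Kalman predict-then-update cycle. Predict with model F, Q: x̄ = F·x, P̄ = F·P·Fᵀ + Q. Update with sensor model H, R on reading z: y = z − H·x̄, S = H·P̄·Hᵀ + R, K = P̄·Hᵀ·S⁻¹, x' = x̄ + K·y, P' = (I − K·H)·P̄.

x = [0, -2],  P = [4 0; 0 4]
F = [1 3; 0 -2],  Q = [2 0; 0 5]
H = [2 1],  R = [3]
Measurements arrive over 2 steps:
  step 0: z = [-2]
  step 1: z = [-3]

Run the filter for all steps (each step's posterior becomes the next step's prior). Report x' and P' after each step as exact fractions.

step 0: x' = [-9/4, 37/16], P' = [9/2 -57/8; -57/8 429/32]
step 1: x' = [-1319/1076, -101/269], P' = [3283/538 -10669/1076; -10669/1076 4892/269]

step 0: x̄ = F·x = [-6, 4]
step 0: P̄ = F·P·Fᵀ + Q = [42 -24; -24 21]
step 0: y = z − H·x̄ = [6]
step 0: S = H·P̄·Hᵀ + R = [96]
step 0: K = P̄·Hᵀ·S⁻¹ = [5/8; -9/32]
step 0: x' = x̄ + K·y = [-9/4, 37/16]
step 0: P' = (I − K·H)·P̄ = [9/2 -57/8; -57/8 429/32]
step 1: x̄ = F·x = [75/16, -37/8]
step 1: P̄ = F·P·Fᵀ + Q = [2701/32 -1059/16; -1059/16 469/8]
step 1: y = z − H·x̄ = [-31/4]
step 1: S = H·P̄·Hᵀ + R = [269/2]
step 1: K = P̄·Hᵀ·S⁻¹ = [821/1076; -295/538]
step 1: x' = x̄ + K·y = [-1319/1076, -101/269]
step 1: P' = (I − K·H)·P̄ = [3283/538 -10669/1076; -10669/1076 4892/269]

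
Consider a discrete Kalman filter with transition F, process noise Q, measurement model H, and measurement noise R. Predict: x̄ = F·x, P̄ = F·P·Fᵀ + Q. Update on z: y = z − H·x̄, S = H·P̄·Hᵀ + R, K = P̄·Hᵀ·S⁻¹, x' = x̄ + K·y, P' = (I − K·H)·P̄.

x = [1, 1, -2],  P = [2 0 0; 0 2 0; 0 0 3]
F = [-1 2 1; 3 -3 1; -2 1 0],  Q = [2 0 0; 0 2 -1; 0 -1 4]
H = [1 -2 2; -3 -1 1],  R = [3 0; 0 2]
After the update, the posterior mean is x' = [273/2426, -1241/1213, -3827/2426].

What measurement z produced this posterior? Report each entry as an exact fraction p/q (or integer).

z = [-1, -1]

x̄ = F·x = [-1, -2, -1]
P̄ = F·P·Fᵀ + Q = [15 -15 8; -15 41 -19; 8 -19 14]
S = H·P̄·Hᵀ + R = [482 26; 26 92]
K = P̄·Hᵀ·S⁻¹ = [1546/10917 -6095/21834; -2005/7278 -310/3639; 3287/21834 1207/21834]
x' − x̄ = [2699/2426, 1185/1213, -1401/2426] = K·y
y = (KᵀK)⁻¹·Kᵀ·(x' − x̄) = [-2, -5]
z = y + H·x̄ = [-2, -5] + [1, 4] = [-1, -1]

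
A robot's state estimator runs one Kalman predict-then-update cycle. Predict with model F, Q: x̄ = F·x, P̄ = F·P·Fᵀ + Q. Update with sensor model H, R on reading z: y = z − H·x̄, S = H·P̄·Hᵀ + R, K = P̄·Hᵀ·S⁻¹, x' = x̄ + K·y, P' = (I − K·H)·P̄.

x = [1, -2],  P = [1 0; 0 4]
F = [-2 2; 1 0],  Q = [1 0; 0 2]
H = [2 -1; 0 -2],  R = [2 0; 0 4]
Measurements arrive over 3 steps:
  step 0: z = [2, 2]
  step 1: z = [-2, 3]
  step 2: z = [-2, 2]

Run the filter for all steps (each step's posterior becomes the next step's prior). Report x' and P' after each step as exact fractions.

step 0: x̄ = F·x = [-6, 1]
step 0: P̄ = F·P·Fᵀ + Q = [21 -2; -2 3]
step 0: y = z − H·x̄ = [15, 4]
step 0: S = H·P̄·Hᵀ + R = [97 14; 14 16]
step 0: K = P̄·Hᵀ·S⁻¹ = [54/113 -19/113; -7/339 -121/339]
step 0: x' = x̄ + K·y = [56/113, -250/339]
step 0: P' = (I − K·H)·P̄ = [73/113 38/113; 38/113 242/339]
step 1: x̄ = F·x = [-836/339, 56/113]
step 1: P̄ = F·P·Fᵀ + Q = [1271/339 -70/113; -70/113 299/113]
step 1: y = z − H·x̄ = [1162/339, 451/113]
step 1: S = H·P̄·Hᵀ + R = [7499/339 878/113; 878/113 1648/113]
step 1: K = P̄·Hᵀ·S⁻¹ = [9218/22225 -3023/22225; -1317/22225 -7363/22225]
step 1: x' = x̄ + K·y = [-35277/22225, -22887/22225]
step 1: P' = (I − K·H)·P̄ = [12241/22225 6046/22225; 6046/22225 14726/22225]
step 2: x̄ = F·x = [708/635, -35277/22225]
step 2: P̄ = F·P·Fᵀ + Q = [467/127 -354/635; -354/635 56691/22225]
step 2: y = z − H·x̄ = [-129287/22225, -26104/22225]
step 2: S = H·P̄·Hᵀ + R = [477601/22225 162942/22225; 162942/22225 315664/22225]
step 2: K = P̄·Hᵀ·S⁻¹ = [578950/1397203 -189165/1397203; -81471/1397203 -459801/1397203]
step 2: x' = x̄ + K·y = [-1587854/1397203, -1203750/1397203]
step 2: P' = (I − K·H)·P̄ = [768115/1397203 378330/1397203; 378330/1397203 919602/1397203]

step 0: x' = [56/113, -250/339], P' = [73/113 38/113; 38/113 242/339]
step 1: x' = [-35277/22225, -22887/22225], P' = [12241/22225 6046/22225; 6046/22225 14726/22225]
step 2: x' = [-1587854/1397203, -1203750/1397203], P' = [768115/1397203 378330/1397203; 378330/1397203 919602/1397203]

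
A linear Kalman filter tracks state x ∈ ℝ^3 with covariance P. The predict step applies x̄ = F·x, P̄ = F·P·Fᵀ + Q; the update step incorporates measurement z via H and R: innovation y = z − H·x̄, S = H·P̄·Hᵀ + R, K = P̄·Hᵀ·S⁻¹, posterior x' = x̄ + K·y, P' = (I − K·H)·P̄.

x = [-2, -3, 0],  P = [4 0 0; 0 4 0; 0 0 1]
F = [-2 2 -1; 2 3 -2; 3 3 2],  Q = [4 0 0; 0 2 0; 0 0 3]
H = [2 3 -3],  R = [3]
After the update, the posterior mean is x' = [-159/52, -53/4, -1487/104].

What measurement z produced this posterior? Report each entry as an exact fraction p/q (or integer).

z = [-3]

x̄ = F·x = [-2, -13, -15]
P̄ = F·P·Fᵀ + Q = [37 10 -2; 10 58 56; -2 56 79]
S = H·P̄·Hᵀ + R = [520]
K = P̄·Hᵀ·S⁻¹ = [11/52; 1/20; -73/520]
x' − x̄ = [-55/52, -1/4, 73/104] = K·y
y = (KᵀK)⁻¹·Kᵀ·(x' − x̄) = [-5]
z = y + H·x̄ = [-5] + [2] = [-3]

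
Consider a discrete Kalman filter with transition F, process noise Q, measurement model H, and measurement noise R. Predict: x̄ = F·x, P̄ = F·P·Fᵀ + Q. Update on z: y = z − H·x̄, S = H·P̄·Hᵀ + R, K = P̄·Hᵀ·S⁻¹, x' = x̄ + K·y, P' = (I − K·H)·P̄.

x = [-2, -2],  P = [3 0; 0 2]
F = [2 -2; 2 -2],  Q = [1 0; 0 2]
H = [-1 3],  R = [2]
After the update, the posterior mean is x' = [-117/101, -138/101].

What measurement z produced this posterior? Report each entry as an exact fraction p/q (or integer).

z = [-3]

x̄ = F·x = [0, 0]
P̄ = F·P·Fᵀ + Q = [21 20; 20 22]
S = H·P̄·Hᵀ + R = [101]
K = P̄·Hᵀ·S⁻¹ = [39/101; 46/101]
x' − x̄ = [-117/101, -138/101] = K·y
y = (KᵀK)⁻¹·Kᵀ·(x' − x̄) = [-3]
z = y + H·x̄ = [-3] + [0] = [-3]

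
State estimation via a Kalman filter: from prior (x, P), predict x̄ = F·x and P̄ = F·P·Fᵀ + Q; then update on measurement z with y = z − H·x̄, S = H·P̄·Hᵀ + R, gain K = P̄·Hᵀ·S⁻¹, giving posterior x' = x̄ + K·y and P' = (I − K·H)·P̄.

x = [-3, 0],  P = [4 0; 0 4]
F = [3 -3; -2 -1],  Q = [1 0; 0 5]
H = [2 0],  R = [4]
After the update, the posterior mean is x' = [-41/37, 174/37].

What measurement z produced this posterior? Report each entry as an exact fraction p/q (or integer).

z = [-2]

x̄ = F·x = [-9, 6]
P̄ = F·P·Fᵀ + Q = [73 -12; -12 25]
S = H·P̄·Hᵀ + R = [296]
K = P̄·Hᵀ·S⁻¹ = [73/148; -3/37]
x' − x̄ = [292/37, -48/37] = K·y
y = (KᵀK)⁻¹·Kᵀ·(x' − x̄) = [16]
z = y + H·x̄ = [16] + [-18] = [-2]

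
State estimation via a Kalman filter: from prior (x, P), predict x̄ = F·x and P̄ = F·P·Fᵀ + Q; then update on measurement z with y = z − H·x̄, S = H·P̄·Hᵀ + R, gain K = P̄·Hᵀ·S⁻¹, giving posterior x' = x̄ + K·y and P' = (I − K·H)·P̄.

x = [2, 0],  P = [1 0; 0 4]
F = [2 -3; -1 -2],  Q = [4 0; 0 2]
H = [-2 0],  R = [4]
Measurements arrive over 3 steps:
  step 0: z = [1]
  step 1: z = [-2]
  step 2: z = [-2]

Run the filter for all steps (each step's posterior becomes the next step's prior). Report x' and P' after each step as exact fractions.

step 0: x̄ = F·x = [4, -2]
step 0: P̄ = F·P·Fᵀ + Q = [44 22; 22 19]
step 0: y = z − H·x̄ = [9]
step 0: S = H·P̄·Hᵀ + R = [180]
step 0: K = P̄·Hᵀ·S⁻¹ = [-22/45; -11/45]
step 0: x' = x̄ + K·y = [-2/5, -21/5]
step 0: P' = (I − K·H)·P̄ = [44/45 22/45; 22/45 371/45]
step 1: x̄ = F·x = [59/5, 44/5]
step 1: P̄ = F·P·Fᵀ + Q = [3431/45 2116/45; 2116/45 1706/45]
step 1: y = z − H·x̄ = [108/5]
step 1: S = H·P̄·Hᵀ + R = [13904/45]
step 1: K = P̄·Hᵀ·S⁻¹ = [-3431/6952; -529/1738]
step 1: x' = x̄ + K·y = [1981/1738, 1934/869]
step 1: P' = (I − K·H)·P̄ = [3431/3476 529/869; 529/869 8070/869]
step 2: x̄ = F·x = [-3821/869, -123/22]
step 2: P̄ = F·P·Fᵀ + Q = [73189/869 1169/22; 1169/22 1873/44]
step 2: y = z − H·x̄ = [-9380/869]
step 2: S = H·P̄·Hᵀ + R = [296232/869]
step 2: K = P̄·Hᵀ·S⁻¹ = [-73189/148116; -92351/296232]
step 2: x' = x̄ + K·y = [34684/37029, -82421/37029]
step 2: P' = (I − K·H)·P̄ = [73189/74058 92351/148116; 92351/148116 2795665/296232]

step 0: x' = [-2/5, -21/5], P' = [44/45 22/45; 22/45 371/45]
step 1: x' = [1981/1738, 1934/869], P' = [3431/3476 529/869; 529/869 8070/869]
step 2: x' = [34684/37029, -82421/37029], P' = [73189/74058 92351/148116; 92351/148116 2795665/296232]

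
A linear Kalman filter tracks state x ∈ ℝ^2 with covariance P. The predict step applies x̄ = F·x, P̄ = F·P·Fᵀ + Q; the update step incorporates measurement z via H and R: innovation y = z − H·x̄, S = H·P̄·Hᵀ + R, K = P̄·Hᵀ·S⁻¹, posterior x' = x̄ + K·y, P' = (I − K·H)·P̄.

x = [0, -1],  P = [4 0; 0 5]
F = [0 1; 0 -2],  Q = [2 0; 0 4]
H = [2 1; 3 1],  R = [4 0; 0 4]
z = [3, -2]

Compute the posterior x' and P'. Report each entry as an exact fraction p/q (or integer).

x̄ = F·x = [-1, 2]
P̄ = F·P·Fᵀ + Q = [7 -10; -10 24]
y = z − H·x̄ = [3, -1]
S = H·P̄·Hᵀ + R = [16 16; 16 31]
K = P̄·Hᵀ·S⁻¹ = [-13/60 7/15; 11/12 -2/3]
x' = x̄ + K·y = [-127/60, 65/12]
P' = (I − K·H)·P̄ = [41/15 -19/3; -19/3 49/3]

x' = [-127/60, 65/12]
P' = [41/15 -19/3; -19/3 49/3]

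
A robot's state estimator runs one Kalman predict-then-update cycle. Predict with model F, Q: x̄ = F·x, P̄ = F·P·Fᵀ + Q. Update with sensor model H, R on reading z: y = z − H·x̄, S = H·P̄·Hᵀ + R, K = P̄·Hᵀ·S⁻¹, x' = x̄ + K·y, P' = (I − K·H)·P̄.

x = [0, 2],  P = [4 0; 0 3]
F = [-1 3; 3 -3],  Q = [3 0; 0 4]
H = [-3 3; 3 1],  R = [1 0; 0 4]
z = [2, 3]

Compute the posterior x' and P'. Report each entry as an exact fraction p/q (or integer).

x̄ = F·x = [6, -6]
P̄ = F·P·Fᵀ + Q = [34 -39; -39 67]
y = z − H·x̄ = [38, -9]
S = H·P̄·Hᵀ + R = [1612 -339; -339 143]
K = P̄·Hᵀ·S⁻¹ = [-1992/23119 5463/23119; 28524/115595 27202/115595]
x' = x̄ + K·y = [13851/23119, 145524/115595]
P' = (I − K·H)·P̄ = [5629/23119 4965/23119; 4965/23119 34333/115595]

x' = [13851/23119, 145524/115595]
P' = [5629/23119 4965/23119; 4965/23119 34333/115595]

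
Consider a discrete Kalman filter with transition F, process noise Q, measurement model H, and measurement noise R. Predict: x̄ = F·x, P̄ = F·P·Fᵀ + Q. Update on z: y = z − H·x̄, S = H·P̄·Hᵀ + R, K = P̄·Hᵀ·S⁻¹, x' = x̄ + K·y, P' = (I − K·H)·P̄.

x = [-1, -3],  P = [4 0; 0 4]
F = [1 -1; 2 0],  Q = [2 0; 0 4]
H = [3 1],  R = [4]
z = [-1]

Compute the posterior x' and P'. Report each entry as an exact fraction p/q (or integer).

x̄ = F·x = [2, -2]
P̄ = F·P·Fᵀ + Q = [10 8; 8 20]
y = z − H·x̄ = [-5]
S = H·P̄·Hᵀ + R = [162]
K = P̄·Hᵀ·S⁻¹ = [19/81; 22/81]
x' = x̄ + K·y = [67/81, -272/81]
P' = (I − K·H)·P̄ = [88/81 -188/81; -188/81 652/81]

x' = [67/81, -272/81]
P' = [88/81 -188/81; -188/81 652/81]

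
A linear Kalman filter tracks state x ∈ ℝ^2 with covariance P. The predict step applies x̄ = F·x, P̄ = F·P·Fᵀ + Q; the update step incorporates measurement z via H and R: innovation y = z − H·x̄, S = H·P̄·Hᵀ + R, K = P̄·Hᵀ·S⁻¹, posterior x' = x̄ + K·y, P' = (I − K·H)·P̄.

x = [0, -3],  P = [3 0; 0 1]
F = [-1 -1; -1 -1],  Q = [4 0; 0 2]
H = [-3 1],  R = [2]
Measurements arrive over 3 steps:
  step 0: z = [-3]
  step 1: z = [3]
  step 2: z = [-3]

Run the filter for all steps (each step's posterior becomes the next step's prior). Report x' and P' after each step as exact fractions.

step 0: x' = [27/14, 75/28], P' = [6/7 13/7; 13/7 75/14]
step 1: x' = [-395/186, -299/93], P' = [334/279 779/279; 779/279 2212/279]
step 2: x' = [1625/766, 1229/383], P' = [518/383 1233/383; 1233/383 6973/766]

step 0: x̄ = F·x = [3, 3]
step 0: P̄ = F·P·Fᵀ + Q = [8 4; 4 6]
step 0: y = z − H·x̄ = [3]
step 0: S = H·P̄·Hᵀ + R = [56]
step 0: K = P̄·Hᵀ·S⁻¹ = [-5/14; -3/28]
step 0: x' = x̄ + K·y = [27/14, 75/28]
step 0: P' = (I − K·H)·P̄ = [6/7 13/7; 13/7 75/14]
step 1: x̄ = F·x = [-129/28, -129/28]
step 1: P̄ = F·P·Fᵀ + Q = [195/14 139/14; 139/14 167/14]
step 1: y = z − H·x̄ = [-87/14]
step 1: S = H·P̄·Hᵀ + R = [558/7]
step 1: K = P̄·Hᵀ·S⁻¹ = [-223/558; -125/558]
step 1: x' = x̄ + K·y = [-395/186, -299/93]
step 1: P' = (I − K·H)·P̄ = [334/279 779/279; 779/279 2212/279]
step 2: x̄ = F·x = [331/62, 331/62]
step 2: P̄ = F·P·Fᵀ + Q = [580/31 456/31; 456/31 518/31]
step 2: y = z − H·x̄ = [238/31]
step 2: S = H·P̄·Hᵀ + R = [3064/31]
step 2: K = P̄·Hᵀ·S⁻¹ = [-321/766; -425/1532]
step 2: x' = x̄ + K·y = [1625/766, 1229/383]
step 2: P' = (I − K·H)·P̄ = [518/383 1233/383; 1233/383 6973/766]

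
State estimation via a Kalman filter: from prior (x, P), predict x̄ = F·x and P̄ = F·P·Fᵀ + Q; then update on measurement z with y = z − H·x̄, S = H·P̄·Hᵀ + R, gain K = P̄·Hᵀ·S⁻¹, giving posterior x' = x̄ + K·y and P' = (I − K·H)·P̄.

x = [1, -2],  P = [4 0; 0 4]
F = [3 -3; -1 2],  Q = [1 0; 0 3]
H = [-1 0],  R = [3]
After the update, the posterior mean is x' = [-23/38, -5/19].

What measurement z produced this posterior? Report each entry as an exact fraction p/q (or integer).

z = [1]

x̄ = F·x = [9, -5]
P̄ = F·P·Fᵀ + Q = [73 -36; -36 23]
S = H·P̄·Hᵀ + R = [76]
K = P̄·Hᵀ·S⁻¹ = [-73/76; 9/19]
x' − x̄ = [-365/38, 90/19] = K·y
y = (KᵀK)⁻¹·Kᵀ·(x' − x̄) = [10]
z = y + H·x̄ = [10] + [-9] = [1]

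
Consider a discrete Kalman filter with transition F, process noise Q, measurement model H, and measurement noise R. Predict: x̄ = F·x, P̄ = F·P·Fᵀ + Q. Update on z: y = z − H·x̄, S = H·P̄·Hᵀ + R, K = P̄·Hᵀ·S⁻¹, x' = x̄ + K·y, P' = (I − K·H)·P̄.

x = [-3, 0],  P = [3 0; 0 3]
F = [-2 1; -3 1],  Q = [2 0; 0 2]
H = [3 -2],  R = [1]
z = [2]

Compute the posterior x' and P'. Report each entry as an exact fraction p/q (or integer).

x̄ = F·x = [6, 9]
P̄ = F·P·Fᵀ + Q = [17 21; 21 32]
y = z − H·x̄ = [2]
S = H·P̄·Hᵀ + R = [30]
K = P̄·Hᵀ·S⁻¹ = [3/10; -1/30]
x' = x̄ + K·y = [33/5, 134/15]
P' = (I − K·H)·P̄ = [143/10 213/10; 213/10 959/30]

x' = [33/5, 134/15]
P' = [143/10 213/10; 213/10 959/30]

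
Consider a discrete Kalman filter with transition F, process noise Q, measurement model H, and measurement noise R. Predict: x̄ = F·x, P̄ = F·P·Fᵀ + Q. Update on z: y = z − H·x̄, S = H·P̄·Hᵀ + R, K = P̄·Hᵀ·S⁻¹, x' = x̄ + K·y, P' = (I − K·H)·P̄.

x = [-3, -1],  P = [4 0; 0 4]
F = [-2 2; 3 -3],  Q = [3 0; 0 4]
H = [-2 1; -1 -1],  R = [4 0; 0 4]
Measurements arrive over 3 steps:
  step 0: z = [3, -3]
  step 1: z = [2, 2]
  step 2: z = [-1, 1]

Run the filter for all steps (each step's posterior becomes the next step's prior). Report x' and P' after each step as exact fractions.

step 0: x̄ = F·x = [4, -6]
step 0: P̄ = F·P·Fᵀ + Q = [35 -48; -48 76]
step 0: y = z − H·x̄ = [17, -5]
step 0: S = H·P̄·Hᵀ + R = [412 -54; -54 19]
step 0: K = P̄·Hᵀ·S⁻¹ = [-385/1228 -127/614; 439/1228 -281/614]
step 0: x' = x̄ + K·y = [-363/1228, 2905/1228]
step 0: P' = (I − K·H)·P̄ = [213/307 41/307; 41/307 521/307]
step 1: x̄ = F·x = [1634/307, -2451/307]
step 1: P̄ = F·P·Fᵀ + Q = [3529/307 -3912/307; -3912/307 7096/307]
step 1: y = z − H·x̄ = [6333/307, -203/307]
step 1: S = H·P̄·Hᵀ + R = [38088/307 -3950/307; -3950/307 4029/307]
step 1: K = P̄·Hᵀ·S⁻¹ = [-440/1421 -23407/112259; 10/29 -1036/2291]
step 1: x' = x̄ + K·y = [-104079/112259, -1309/2291]
step 1: P' = (I − K·H)·P̄ = [77556/112259 328/2291; 328/2291 3816/2291]
step 2: x̄ = F·x = [79876/112259, -119814/112259]
step 2: P̄ = F·P·Fᵀ + Q = [1266361/112259 -1394376/112259; -1394376/112259 2540600/112259]
step 2: y = z − H·x̄ = [23901/16037, 72321/112259]
step 2: S = H·P̄·Hᵀ + R = [278216/2291 -200322/16037; -200322/16037 1467245/112259]
step 2: K = P̄·Hᵀ·S⁻¹ = [-12432200/40166099 -8377087/40166099; 13834454/40166099 -18156428/40166099]
step 2: x' = x̄ + K·y = [4654183/40166099, -33947844/40166099]
step 2: P' = (I − K·H)·P̄ = [27745716/40166099 5762632/40166099; 5762632/40166099 66863080/40166099]

step 0: x' = [-363/1228, 2905/1228], P' = [213/307 41/307; 41/307 521/307]
step 1: x' = [-104079/112259, -1309/2291], P' = [77556/112259 328/2291; 328/2291 3816/2291]
step 2: x' = [4654183/40166099, -33947844/40166099], P' = [27745716/40166099 5762632/40166099; 5762632/40166099 66863080/40166099]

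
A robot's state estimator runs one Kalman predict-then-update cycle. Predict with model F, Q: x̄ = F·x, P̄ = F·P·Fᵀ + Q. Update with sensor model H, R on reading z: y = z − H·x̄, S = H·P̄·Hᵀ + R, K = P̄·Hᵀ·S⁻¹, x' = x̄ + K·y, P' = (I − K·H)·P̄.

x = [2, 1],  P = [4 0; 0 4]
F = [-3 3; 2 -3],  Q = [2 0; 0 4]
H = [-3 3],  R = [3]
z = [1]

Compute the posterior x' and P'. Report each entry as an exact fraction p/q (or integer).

x' = [-779/751, -525/751]
P' = [1706/751 1572/751; 1572/751 1688/751]

x̄ = F·x = [-3, 1]
P̄ = F·P·Fᵀ + Q = [74 -60; -60 56]
y = z − H·x̄ = [-11]
S = H·P̄·Hᵀ + R = [2253]
K = P̄·Hᵀ·S⁻¹ = [-134/751; 116/751]
x' = x̄ + K·y = [-779/751, -525/751]
P' = (I − K·H)·P̄ = [1706/751 1572/751; 1572/751 1688/751]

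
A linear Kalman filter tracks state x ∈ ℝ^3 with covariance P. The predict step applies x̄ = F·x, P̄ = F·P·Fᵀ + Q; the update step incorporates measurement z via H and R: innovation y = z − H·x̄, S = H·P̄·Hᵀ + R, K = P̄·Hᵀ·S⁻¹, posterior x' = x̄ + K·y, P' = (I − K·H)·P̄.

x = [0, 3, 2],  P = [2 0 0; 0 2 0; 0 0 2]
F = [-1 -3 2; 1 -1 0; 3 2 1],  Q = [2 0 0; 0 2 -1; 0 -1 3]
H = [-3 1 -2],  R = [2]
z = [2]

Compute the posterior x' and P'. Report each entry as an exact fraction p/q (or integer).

x' = [-689/103, -333/103, 767/103]
P' = [1408/103 180/103 -1993/103; 180/103 586/103 27/103; -1993/103 27/103 6025/206]

x̄ = F·x = [-5, -3, 8]
P̄ = F·P·Fᵀ + Q = [30 4 -14; 4 6 1; -14 1 31]
y = z − H·x̄ = [6]
S = H·P̄·Hᵀ + R = [206]
K = P̄·Hᵀ·S⁻¹ = [-29/103; -4/103; -19/206]
x' = x̄ + K·y = [-689/103, -333/103, 767/103]
P' = (I − K·H)·P̄ = [1408/103 180/103 -1993/103; 180/103 586/103 27/103; -1993/103 27/103 6025/206]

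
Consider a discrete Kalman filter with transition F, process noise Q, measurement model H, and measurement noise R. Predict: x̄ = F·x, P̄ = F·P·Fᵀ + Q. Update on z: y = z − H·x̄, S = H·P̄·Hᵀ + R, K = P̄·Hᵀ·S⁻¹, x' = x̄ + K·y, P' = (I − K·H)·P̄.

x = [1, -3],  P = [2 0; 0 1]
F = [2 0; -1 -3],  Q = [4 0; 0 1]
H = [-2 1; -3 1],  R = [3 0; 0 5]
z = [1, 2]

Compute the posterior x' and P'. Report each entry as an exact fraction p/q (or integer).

x' = [1946/955, 6188/955]
P' = [1204/955 2372/955; 2372/955 6196/955]

x̄ = F·x = [2, 8]
P̄ = F·P·Fᵀ + Q = [12 -4; -4 12]
y = z − H·x̄ = [-3, 0]
S = H·P̄·Hᵀ + R = [79 104; 104 149]
K = P̄·Hᵀ·S⁻¹ = [-12/955 -248/955; 484/955 -184/955]
x' = x̄ + K·y = [1946/955, 6188/955]
P' = (I − K·H)·P̄ = [1204/955 2372/955; 2372/955 6196/955]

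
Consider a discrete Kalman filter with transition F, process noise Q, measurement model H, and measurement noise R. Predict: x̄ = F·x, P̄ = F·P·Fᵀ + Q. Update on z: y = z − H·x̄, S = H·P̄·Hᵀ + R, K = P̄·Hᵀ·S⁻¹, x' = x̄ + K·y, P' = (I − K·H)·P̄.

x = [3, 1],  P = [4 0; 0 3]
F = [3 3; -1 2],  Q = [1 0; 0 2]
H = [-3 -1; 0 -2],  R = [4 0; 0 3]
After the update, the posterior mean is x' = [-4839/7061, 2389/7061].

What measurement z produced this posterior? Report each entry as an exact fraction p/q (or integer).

x̄ = F·x = [12, -1]
P̄ = F·P·Fᵀ + Q = [64 6; 6 18]
S = H·P̄·Hᵀ + R = [634 72; 72 75]
K = P̄·Hᵀ·S⁻¹ = [-2331/7061 1108/7061; -18/7061 -3372/7061]
x' − x̄ = [-89571/7061, 9450/7061] = K·y
y = (KᵀK)⁻¹·Kᵀ·(x' − x̄) = [37, -3]
z = y + H·x̄ = [37, -3] + [-35, 2] = [2, -1]

z = [2, -1]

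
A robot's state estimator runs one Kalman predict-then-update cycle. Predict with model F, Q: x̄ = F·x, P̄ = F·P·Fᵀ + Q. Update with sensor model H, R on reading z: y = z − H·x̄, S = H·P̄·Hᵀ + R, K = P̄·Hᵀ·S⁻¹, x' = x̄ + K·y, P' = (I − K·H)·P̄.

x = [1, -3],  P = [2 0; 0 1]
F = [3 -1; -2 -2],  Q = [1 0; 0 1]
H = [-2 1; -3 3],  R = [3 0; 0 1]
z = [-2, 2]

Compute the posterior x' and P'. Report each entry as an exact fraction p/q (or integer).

x̄ = F·x = [6, 4]
P̄ = F·P·Fᵀ + Q = [20 -10; -10 13]
y = z − H·x̄ = [6, 8]
S = H·P̄·Hᵀ + R = [136 249; 249 478]
K = P̄·Hᵀ·S⁻¹ = [-1490/3007 210/3007; -1407/3007 1167/3007]
x' = x̄ + K·y = [10782/3007, 12922/3007]
P' = (I − K·H)·P̄ = [4540/3007 4610/3007; 4610/3007 4999/3007]

x' = [10782/3007, 12922/3007]
P' = [4540/3007 4610/3007; 4610/3007 4999/3007]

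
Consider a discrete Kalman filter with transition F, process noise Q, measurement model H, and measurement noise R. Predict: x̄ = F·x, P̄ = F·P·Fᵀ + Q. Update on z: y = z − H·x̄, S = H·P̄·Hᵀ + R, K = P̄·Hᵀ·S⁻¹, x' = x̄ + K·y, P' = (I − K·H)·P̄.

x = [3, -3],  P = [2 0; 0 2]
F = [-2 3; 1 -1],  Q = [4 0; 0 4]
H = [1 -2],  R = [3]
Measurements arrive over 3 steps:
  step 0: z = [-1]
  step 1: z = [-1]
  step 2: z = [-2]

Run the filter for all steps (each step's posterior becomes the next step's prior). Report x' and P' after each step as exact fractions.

step 0: x' = [-55/21, -46/105], P' = [130/21 50/21; 50/21 164/105]
step 1: x' = [3176/6915, 3583/6915], P' = [35128/6915 13694/6915; 13694/6915 9862/6915]
step 2: x' = [-9457/24699, 310937/419883], P' = [125470/24699 49028/24699; 49028/24699 599582/419883]

step 0: x̄ = F·x = [-15, 6]
step 0: P̄ = F·P·Fᵀ + Q = [30 -10; -10 8]
step 0: y = z − H·x̄ = [26]
step 0: S = H·P̄·Hᵀ + R = [105]
step 0: K = P̄·Hᵀ·S⁻¹ = [10/21; -26/105]
step 0: x' = x̄ + K·y = [-55/21, -46/105]
step 0: P' = (I − K·H)·P̄ = [130/21 50/21; 50/21 164/105]
step 1: x̄ = F·x = [412/105, -229/105]
step 1: P̄ = F·P·Fᵀ + Q = [1496/105 -542/105; -542/105 734/105]
step 1: y = z − H·x̄ = [-65/7]
step 1: S = H·P̄·Hᵀ + R = [461/7]
step 1: K = P̄·Hᵀ·S⁻¹ = [172/461; -134/461]
step 1: x' = x̄ + K·y = [3176/6915, 3583/6915]
step 1: P' = (I − K·H)·P̄ = [35128/6915 13694/6915; 13694/6915 9862/6915]
step 2: x̄ = F·x = [4397/6915, -407/6915]
step 2: P̄ = F·P·Fᵀ + Q = [92602/6915 -31372/6915; -31372/6915 45262/6915]
step 2: y = z − H·x̄ = [-6347/2305]
step 2: S = H·P̄·Hᵀ + R = [139961/2305]
step 2: K = P̄·Hᵀ·S⁻¹ = [3046/8233; -40632/139961]
step 2: x' = x̄ + K·y = [-9457/24699, 310937/419883]
step 2: P' = (I − K·H)·P̄ = [125470/24699 49028/24699; 49028/24699 599582/419883]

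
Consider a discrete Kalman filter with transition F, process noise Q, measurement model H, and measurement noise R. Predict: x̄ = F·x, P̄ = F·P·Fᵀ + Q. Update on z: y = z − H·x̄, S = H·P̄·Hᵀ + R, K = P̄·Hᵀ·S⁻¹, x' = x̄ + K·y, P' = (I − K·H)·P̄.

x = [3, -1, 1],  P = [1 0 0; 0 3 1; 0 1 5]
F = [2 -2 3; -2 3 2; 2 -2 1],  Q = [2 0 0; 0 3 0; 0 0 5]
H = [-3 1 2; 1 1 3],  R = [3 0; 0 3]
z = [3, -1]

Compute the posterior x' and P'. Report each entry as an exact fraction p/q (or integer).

x' = [-70328/41991, -352261/41991, 128411/41991]
P' = [32935/41991 217448/41991 -74989/41991; 217448/41991 2418442/41991 -870023/41991; -74989/41991 -870023/41991 323098/41991]

x̄ = F·x = [11, -7, 9]
P̄ = F·P·Fᵀ + Q = [51 13 23; 13 66 -13; 23 -13 22]
y = z − H·x̄ = [25, -32]
S = H·P̄·Hᵀ + R = [210 -207; -207 404]
K = P̄·Hᵀ·S⁻¹ = [-10445/41991 2824/13997; 8684/41991 2869/13997; 380/41991 2698/13997]
x' = x̄ + K·y = [-70328/41991, -352261/41991, 128411/41991]
P' = (I − K·H)·P̄ = [32935/41991 217448/41991 -74989/41991; 217448/41991 2418442/41991 -870023/41991; -74989/41991 -870023/41991 323098/41991]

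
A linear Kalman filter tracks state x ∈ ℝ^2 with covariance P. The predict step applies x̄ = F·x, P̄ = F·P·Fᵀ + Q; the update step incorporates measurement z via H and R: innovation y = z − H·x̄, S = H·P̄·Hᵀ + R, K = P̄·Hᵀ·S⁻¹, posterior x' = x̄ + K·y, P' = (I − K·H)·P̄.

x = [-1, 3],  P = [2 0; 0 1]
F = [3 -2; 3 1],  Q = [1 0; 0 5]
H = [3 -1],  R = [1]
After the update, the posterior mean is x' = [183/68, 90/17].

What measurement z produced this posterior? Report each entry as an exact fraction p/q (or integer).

z = [3]

x̄ = F·x = [-9, 0]
P̄ = F·P·Fᵀ + Q = [23 16; 16 24]
S = H·P̄·Hᵀ + R = [136]
K = P̄·Hᵀ·S⁻¹ = [53/136; 3/17]
x' − x̄ = [795/68, 90/17] = K·y
y = (KᵀK)⁻¹·Kᵀ·(x' − x̄) = [30]
z = y + H·x̄ = [30] + [-27] = [3]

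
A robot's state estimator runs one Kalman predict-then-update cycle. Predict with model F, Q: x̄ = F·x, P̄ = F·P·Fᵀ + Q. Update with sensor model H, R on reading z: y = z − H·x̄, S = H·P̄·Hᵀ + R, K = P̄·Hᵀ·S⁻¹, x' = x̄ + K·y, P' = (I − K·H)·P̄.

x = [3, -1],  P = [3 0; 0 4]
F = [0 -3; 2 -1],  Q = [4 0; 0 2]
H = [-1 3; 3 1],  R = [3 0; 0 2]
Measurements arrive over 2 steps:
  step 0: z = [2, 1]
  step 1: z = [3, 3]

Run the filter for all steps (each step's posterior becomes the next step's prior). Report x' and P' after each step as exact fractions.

step 0: x' = [1199/14804, 23929/29608], P' = [771/3701 -207/7402; -207/7402 4203/14804]
step 1: x' = [4489368/8448623, 18433859/16897246], P' = [1709907/8448623 -200838/8448623; -200838/8448623 2231987/8448623]

step 0: x̄ = F·x = [3, 7]
step 0: P̄ = F·P·Fᵀ + Q = [40 12; 12 18]
step 0: y = z − H·x̄ = [-16, -15]
step 0: S = H·P̄·Hᵀ + R = [133 30; 30 452]
step 0: K = P̄·Hᵀ·S⁻¹ = [-721/7402 4419/14804; 4341/14804 2961/29608]
step 0: x' = x̄ + K·y = [1199/14804, 23929/29608]
step 0: P' = (I − K·H)·P̄ = [771/3701 -207/7402; -207/7402 4203/14804]
step 1: x̄ = F·x = [-71787/29608, -19133/29608]
step 1: P̄ = F·P·Fᵀ + Q = [97043/14804 15093/14804; 15093/14804 47803/14804]
step 1: y = z − H·x̄ = [18609/7402, 161659/14804]
step 1: S = H·P̄·Hᵀ + R = [120281/3701 -6744/3701; -6744/3701 260339/3701]
step 1: K = P̄·Hᵀ·S⁻¹ = [-770807/8448623 4928883/16897246; 2298933/8448623 1629473/16897246]
step 1: x' = x̄ + K·y = [4489368/8448623, 18433859/16897246]
step 1: P' = (I − K·H)·P̄ = [1709907/8448623 -200838/8448623; -200838/8448623 2231987/8448623]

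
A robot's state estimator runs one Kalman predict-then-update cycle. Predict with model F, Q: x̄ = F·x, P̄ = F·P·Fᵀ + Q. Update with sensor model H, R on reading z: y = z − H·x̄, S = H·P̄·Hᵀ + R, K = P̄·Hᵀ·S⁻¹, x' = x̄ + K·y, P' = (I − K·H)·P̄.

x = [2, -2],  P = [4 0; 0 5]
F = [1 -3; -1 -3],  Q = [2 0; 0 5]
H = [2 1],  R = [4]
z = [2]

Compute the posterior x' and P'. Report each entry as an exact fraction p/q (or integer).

x̄ = F·x = [8, 4]
P̄ = F·P·Fᵀ + Q = [51 41; 41 54]
y = z − H·x̄ = [-18]
S = H·P̄·Hᵀ + R = [426]
K = P̄·Hᵀ·S⁻¹ = [143/426; 68/213]
x' = x̄ + K·y = [139/71, -124/71]
P' = (I − K·H)·P̄ = [1277/426 -991/213; -991/213 2254/213]

x' = [139/71, -124/71]
P' = [1277/426 -991/213; -991/213 2254/213]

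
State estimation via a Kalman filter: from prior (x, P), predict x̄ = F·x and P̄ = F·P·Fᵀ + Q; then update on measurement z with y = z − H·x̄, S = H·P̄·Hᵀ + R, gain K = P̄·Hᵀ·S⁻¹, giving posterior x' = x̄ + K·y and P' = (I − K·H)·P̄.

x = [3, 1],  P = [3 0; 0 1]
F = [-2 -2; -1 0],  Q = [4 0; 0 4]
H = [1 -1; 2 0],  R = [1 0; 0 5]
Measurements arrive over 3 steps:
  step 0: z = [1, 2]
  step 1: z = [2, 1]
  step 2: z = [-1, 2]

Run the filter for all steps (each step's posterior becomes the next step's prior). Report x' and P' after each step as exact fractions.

step 0: x̄ = F·x = [-8, -3]
step 0: P̄ = F·P·Fᵀ + Q = [20 6; 6 7]
step 0: y = z − H·x̄ = [6, 18]
step 0: S = H·P̄·Hᵀ + R = [16 28; 28 85]
step 0: K = P̄·Hᵀ·S⁻¹ = [35/288 31/72; -421/576 55/144]
step 0: x' = x̄ + K·y = [23/48, -49/96]
step 0: P' = (I − K·H)·P̄ = [155/144 275/288; 275/288 971/576]
step 1: x̄ = F·x = [1/16, -23/48]
step 1: P̄ = F·P·Fᵀ + Q = [363/16 65/16; 65/16 731/144]
step 1: y = z − H·x̄ = [35/24, 7/8]
step 1: S = H·P̄·Hᵀ + R = [743/36 149/4; 149/4 383/4]
step 1: K = P̄·Hᵀ·S⁻¹ = [1341/8476 3495/8476; -28781/42380 14793/42380]
step 1: x' = x̄ + K·y = [11087/16952, -98671/84760]
step 1: P' = (I − K·H)·P̄ = [17475/16952 14793/16952; 14793/16952 131527/84760]
step 2: x̄ = F·x = [10809/10595, -11087/16952]
step 2: P̄ = F·P·Fᵀ + Q = [225796/10595 8067/2119; 8067/2119 85283/16952]
step 2: y = z − H·x̄ = [-226667/84760, -428/10595]
step 2: S = H·P̄·Hᵀ + R = [1672183/84760 370922/10595; 370922/10595 956159/10595]
step 2: K = P̄·Hᵀ·S⁻¹ = [1483688/9404583 3866200/9404583; -31955203/47022915 16363624/47022915]
step 2: x' = x̄ + K·y = [5470648/9404583, 10808036/9404583]
step 2: P' = (I − K·H)·P̄ = [9665500/9404583 8181812/9404583; 8181812/9404583 72864263/47022915]

step 0: x' = [23/48, -49/96], P' = [155/144 275/288; 275/288 971/576]
step 1: x' = [11087/16952, -98671/84760], P' = [17475/16952 14793/16952; 14793/16952 131527/84760]
step 2: x' = [5470648/9404583, 10808036/9404583], P' = [9665500/9404583 8181812/9404583; 8181812/9404583 72864263/47022915]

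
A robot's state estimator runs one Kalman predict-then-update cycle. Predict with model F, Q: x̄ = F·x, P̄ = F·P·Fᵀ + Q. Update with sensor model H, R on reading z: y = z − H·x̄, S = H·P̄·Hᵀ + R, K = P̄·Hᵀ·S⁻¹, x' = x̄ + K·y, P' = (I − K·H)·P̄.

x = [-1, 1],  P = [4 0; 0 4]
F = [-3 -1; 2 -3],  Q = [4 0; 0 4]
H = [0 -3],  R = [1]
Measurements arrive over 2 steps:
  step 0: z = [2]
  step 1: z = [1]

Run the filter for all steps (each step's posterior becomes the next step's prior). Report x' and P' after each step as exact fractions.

step 0: x̄ = F·x = [2, -5]
step 0: P̄ = F·P·Fᵀ + Q = [44 -12; -12 56]
step 0: y = z − H·x̄ = [-13]
step 0: S = H·P̄·Hᵀ + R = [505]
step 0: K = P̄·Hᵀ·S⁻¹ = [36/505; -168/505]
step 0: x' = x̄ + K·y = [542/505, -341/505]
step 0: P' = (I − K·H)·P̄ = [20924/505 -12/505; -12/505 56/505]
step 1: x̄ = F·x = [-257/101, 2107/505]
step 1: P̄ = F·P·Fᵀ + Q = [38064/101 -25092/101; -25092/101 86364/505]
step 1: y = z − H·x̄ = [6826/505]
step 1: S = H·P̄·Hᵀ + R = [777781/505]
step 1: K = P̄·Hᵀ·S⁻¹ = [376380/777781; -259092/777781]
step 1: x' = x̄ + K·y = [3108359/777781, -256985/777781]
step 1: P' = (I − K·H)·P̄ = [12604704/777781 -125460/777781; -125460/777781 86364/777781]

step 0: x' = [542/505, -341/505], P' = [20924/505 -12/505; -12/505 56/505]
step 1: x' = [3108359/777781, -256985/777781], P' = [12604704/777781 -125460/777781; -125460/777781 86364/777781]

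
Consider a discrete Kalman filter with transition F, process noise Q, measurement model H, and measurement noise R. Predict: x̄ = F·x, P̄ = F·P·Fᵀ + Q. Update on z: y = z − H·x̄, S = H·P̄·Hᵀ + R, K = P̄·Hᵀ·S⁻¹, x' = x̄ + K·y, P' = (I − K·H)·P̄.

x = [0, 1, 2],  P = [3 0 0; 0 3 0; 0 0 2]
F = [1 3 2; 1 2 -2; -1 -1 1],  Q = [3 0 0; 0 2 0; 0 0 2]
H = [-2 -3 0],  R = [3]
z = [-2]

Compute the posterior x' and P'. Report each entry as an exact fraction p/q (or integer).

x̄ = F·x = [7, -2, 1]
P̄ = F·P·Fᵀ + Q = [41 13 -8; 13 25 -13; -8 -13 10]
y = z − H·x̄ = [6]
S = H·P̄·Hᵀ + R = [548]
K = P̄·Hᵀ·S⁻¹ = [-121/548; -101/548; 55/548]
x' = x̄ + K·y = [1555/274, -851/274, 439/274]
P' = (I − K·H)·P̄ = [7827/548 -5097/548 2271/548; -5097/548 3499/548 -1569/548; 2271/548 -1569/548 2455/548]

x' = [1555/274, -851/274, 439/274]
P' = [7827/548 -5097/548 2271/548; -5097/548 3499/548 -1569/548; 2271/548 -1569/548 2455/548]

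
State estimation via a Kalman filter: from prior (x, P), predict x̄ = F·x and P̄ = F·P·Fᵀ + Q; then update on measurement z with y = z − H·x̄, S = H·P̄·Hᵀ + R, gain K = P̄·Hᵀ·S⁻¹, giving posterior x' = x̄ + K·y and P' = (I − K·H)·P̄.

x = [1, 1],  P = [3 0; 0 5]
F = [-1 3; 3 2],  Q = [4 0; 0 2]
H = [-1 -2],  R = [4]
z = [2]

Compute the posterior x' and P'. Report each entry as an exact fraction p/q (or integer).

x̄ = F·x = [2, 5]
P̄ = F·P·Fᵀ + Q = [52 21; 21 49]
y = z − H·x̄ = [14]
S = H·P̄·Hᵀ + R = [336]
K = P̄·Hᵀ·S⁻¹ = [-47/168; -17/48]
x' = x̄ + K·y = [-23/12, 1/24]
P' = (I − K·H)·P̄ = [2159/84 -295/24; -295/24 329/48]

x' = [-23/12, 1/24]
P' = [2159/84 -295/24; -295/24 329/48]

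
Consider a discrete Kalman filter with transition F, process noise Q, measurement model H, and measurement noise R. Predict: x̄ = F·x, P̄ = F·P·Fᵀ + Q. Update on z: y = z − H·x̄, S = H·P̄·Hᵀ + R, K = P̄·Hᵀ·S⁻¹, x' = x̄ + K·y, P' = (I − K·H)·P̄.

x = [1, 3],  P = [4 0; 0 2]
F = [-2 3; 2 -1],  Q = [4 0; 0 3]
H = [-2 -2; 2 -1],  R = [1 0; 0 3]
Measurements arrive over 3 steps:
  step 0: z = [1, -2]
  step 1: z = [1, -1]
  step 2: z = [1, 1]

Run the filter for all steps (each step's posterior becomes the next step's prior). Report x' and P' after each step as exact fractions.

step 0: x' = [-4613/5874, 4507/11748], P' = [1049/2937 -1603/5874; -1603/5874 5087/11748]
step 1: x' = [-9231339/23685107, -2849458/23685107], P' = [8217378/23685107 -6152529/23685107; -6152529/23685107 9776937/23685107]
step 2: x' = [7887472407/46248550463, -30704907554/46248550463], P' = [16026633342/46248550463 -11994519495/46248550463; -11994519495/46248550463 19071348186/46248550463]

step 0: x̄ = F·x = [7, -1]
step 0: P̄ = F·P·Fᵀ + Q = [38 -22; -22 21]
step 0: y = z − H·x̄ = [13, -17]
step 0: S = H·P̄·Hᵀ + R = [61 -66; -66 264]
step 0: K = P̄·Hᵀ·S⁻¹ = [-15/89 1933/5874; -57/178 -3833/11748]
step 0: x' = x̄ + K·y = [-4613/5874, 4507/11748]
step 0: P' = (I − K·H)·P̄ = [1049/2937 -1603/5874; -1603/5874 5087/11748]
step 1: x̄ = F·x = [31973/11748, -7653/3916]
step 1: P̄ = F·P·Fᵀ + Q = [148031/11748 -19231/3916; -19231/3916 23313/3916]
step 1: y = z − H·x̄ = [7444/2937, -98653/11748]
step 1: S = H·P̄·Hᵀ + R = [105521/2937 -84215/2937; -84215/2937 928079/11748]
step 1: K = P̄·Hᵀ·S⁻¹ = [-4129698/23685107 7529095/23685107; -7248816/23685107 -7360665/23685107]
step 1: x' = x̄ + K·y = [-9231339/23685107, -2849458/23685107]
step 1: P' = (I − K·H)·P̄ = [8217378/23685107 -6152529/23685107; -6152529/23685107 9776937/23685107]
step 2: x̄ = F·x = [9914304/23685107, -15613220/23685107]
step 2: P̄ = F·P·Fᵀ + Q = [289432721/23685107 -111420555/23685107; -111420555/23685107 138311886/23685107]
step 2: y = z − H·x̄ = [12287275/23685107, -11756721/23685107]
step 2: S = H·P̄·Hᵀ + R = [843299095/23685107 -658266002/23685107; -658266002/23685107 1812780311/23685107]
step 2: K = P̄·Hᵀ·S⁻¹ = [-8064227694/46248550463 14682595393/46248550463; -14153657382/46248550463 -14353462392/46248550463]
step 2: x' = x̄ + K·y = [7887472407/46248550463, -30704907554/46248550463]
step 2: P' = (I − K·H)·P̄ = [16026633342/46248550463 -11994519495/46248550463; -11994519495/46248550463 19071348186/46248550463]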